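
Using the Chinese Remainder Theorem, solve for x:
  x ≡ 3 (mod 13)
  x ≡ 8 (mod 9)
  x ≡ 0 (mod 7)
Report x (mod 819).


Moduli 13, 9, 7 are pairwise coprime; by CRT there is a unique solution modulo M = 13 · 9 · 7 = 819.
Solve pairwise, accumulating the modulus:
  Start with x ≡ 3 (mod 13).
  Combine with x ≡ 8 (mod 9): since gcd(13, 9) = 1, we get a unique residue mod 117.
    Write x = 3 + 13·t and substitute into x ≡ 8 (mod 9): 13·t ≡ 8 − 3 = 5 (mod 9).
    Reduce coefficients mod 9: 4·t ≡ 5 (mod 9).
    The inverse of 4 mod 9 is 7 (since 4·7 = 28 = 3·9 + 1), so t ≡ 7·5 = 35 ≡ 8 (mod 9).
    Then x = 3 + 13·8 = 107, valid modulo lcm(13, 9) = 117: x ≡ 107 (mod 117).
  Combine with x ≡ 0 (mod 7): since gcd(117, 7) = 1, we get a unique residue mod 819.
    Write x = 107 + 117·t and substitute into x ≡ 0 (mod 7): 117·t ≡ 0 − 107 = -107 (mod 7).
    Reduce coefficients mod 7: 5·t ≡ 5 (mod 7).
    The inverse of 5 mod 7 is 3 (since 5·3 = 15 = 2·7 + 1), so t ≡ 3·5 = 15 ≡ 1 (mod 7).
    Then x = 107 + 117·1 = 224, valid modulo lcm(117, 7) = 819: x ≡ 224 (mod 819).
Verify: 224 mod 13 = 3 ✓, 224 mod 9 = 8 ✓, 224 mod 7 = 0 ✓.

x ≡ 224 (mod 819).


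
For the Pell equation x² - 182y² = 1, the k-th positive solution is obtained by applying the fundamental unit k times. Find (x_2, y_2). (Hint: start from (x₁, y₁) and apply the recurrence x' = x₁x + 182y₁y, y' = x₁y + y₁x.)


Step 1: Find the fundamental solution (x₁, y₁) of x² - 182y² = 1.
  Expand √182 as a continued fraction. a₀ = ⌊√182⌋ = 13; iterate m_{k+1} = d_k·a_k − m_k, d_{k+1} = (182 − m_{k+1}²)/d_k, a_{k+1} = ⌊(a₀ + m_{k+1})/d_{k+1}⌋ (starting m₀ = 0, d₀ = 1), with convergents p_k = a_k·p_{k-1} + p_{k-2}, q_k = a_k·q_{k-1} + q_{k-2} (p₋₁ = 1, q₋₁ = 0):
  k = 0: a₀ = 13; p₀/q₀ = 13/1; p₀² − 182·q₀² = 169 − 182 = -13.
  k = 1: m = 13, d = 13, a = ⌊(13 + 13)/13⌋ = 2; p/q = (2·13 + 1)/(2·1 + 0) = 27/2; p² − 182·q² = 729 − 728 = 1.
  The first convergent with p² − 182·q² = 1 gives the fundamental solution (x₁, y₁) = (27, 2).
Step 2: Apply the recurrence (x_{n+1}, y_{n+1}) = (x₁x_n + 182y₁y_n, x₁y_n + y₁x_n) repeatedly.
  From (x_1, y_1) = (27, 2): x_2 = 27·27 + 182·2·2 = 1457; y_2 = 27·2 + 2·27 = 108.
Step 3: Verify x_2² - 182·y_2² = 2122849 - 2122848 = 1 (should be 1). ✓

(x_1, y_1) = (27, 2); (x_2, y_2) = (1457, 108).


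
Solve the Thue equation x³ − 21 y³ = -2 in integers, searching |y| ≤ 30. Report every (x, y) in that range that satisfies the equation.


The equation is x³ - 21y³ = -2. For fixed y, x³ = 21·y³ − 2, so a solution requires the RHS to be a perfect cube.
Strategy: iterate y from -30 to 30, compute RHS = 21·y³ − 2, and check whether it is a (positive or negative) perfect cube.
Check small values of y:
  y = 0: RHS = -2 is not a perfect cube.
  y = 1: RHS = 19 is not a perfect cube.
  y = -1: RHS = -23 is not a perfect cube.
  y = 2: RHS = 166 is not a perfect cube.
  y = -2: RHS = -170 is not a perfect cube.
  y = 3: RHS = 565 is not a perfect cube.
  y = -3: RHS = -569 is not a perfect cube.
Continuing the search up to |y| = 30 finds no solutions either.
No (x, y) in the scanned range satisfies the equation.

No integer solutions with |y| ≤ 30.


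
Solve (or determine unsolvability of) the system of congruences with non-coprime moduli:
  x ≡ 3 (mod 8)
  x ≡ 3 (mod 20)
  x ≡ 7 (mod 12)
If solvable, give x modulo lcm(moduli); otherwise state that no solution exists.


Moduli 8, 20, 12 are not pairwise coprime, so CRT works modulo lcm(m_i) when all pairwise compatibility conditions hold.
Pairwise compatibility: gcd(m_i, m_j) must divide a_i - a_j for every pair.
Merge one congruence at a time:
  Start: x ≡ 3 (mod 8).
  Combine with x ≡ 3 (mod 20): gcd(8, 20) = 4; 3 - 3 = 0, which IS divisible by 4, so compatible.
    Write x = 3 + 8·t and substitute into x ≡ 3 (mod 20): 8·t ≡ 3 − 3 = 0 (mod 20).
    Divide the congruence (and modulus) by g = 4: 2·t ≡ 0 (mod 5).
    The inverse of 2 mod 5 is 3 (since 2·3 = 6 = 1·5 + 1), so t ≡ 3·0 = 0 ≡ 0 (mod 5).
    Then x = 3 + 8·0 = 3, valid modulo lcm(8, 20) = 40: x ≡ 3 (mod 40).
  Combine with x ≡ 7 (mod 12): gcd(40, 12) = 4; 7 - 3 = 4, which IS divisible by 4, so compatible.
    Write x = 3 + 40·t and substitute into x ≡ 7 (mod 12): 40·t ≡ 7 − 3 = 4 (mod 12).
    Divide the congruence (and modulus) by g = 4: 10·t ≡ 1 (mod 3).
    Reduce coefficients mod 3: 1·t ≡ 1 (mod 3).
    So t ≡ 1 (mod 3).
    Then x = 3 + 40·1 = 43, valid modulo lcm(40, 12) = 120: x ≡ 43 (mod 120).
Verify: 43 mod 8 = 3, 43 mod 20 = 3, 43 mod 12 = 7.

x ≡ 43 (mod 120).


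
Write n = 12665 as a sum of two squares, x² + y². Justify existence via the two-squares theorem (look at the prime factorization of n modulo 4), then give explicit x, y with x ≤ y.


Step 1: Factor n = 12665 = 5 · 17 · 149.
Step 2: Check the mod-4 condition on each prime factor: 5 ≡ 1 (mod 4), exponent 1; 17 ≡ 1 (mod 4), exponent 1; 149 ≡ 1 (mod 4), exponent 1.
All primes ≡ 3 (mod 4) appear to even exponent (or don't appear), so by the two-squares theorem n IS expressible as a sum of two squares.
Step 3: Build a representation. Here n = 5 · 17 · 149 is a product of primes ≡ 1 (mod 4). Each prime p ≡ 1 (mod 4) is itself a sum of two squares; find a² by testing p − a² for a perfect square:
  5: 5 − 1² = 4 = 2² ⇒ 5 = 1² + 2².
  17: 17 − 1² = 16 = 4² ⇒ 17 = 1² + 4².
  149: 149 − 1² = 148, 149 − 2² = 145, 149 − 3² = 140, 149 − 4² = 133, 149 − 5² = 124, 149 − 6² = 113, 149 − 7² = 100 = 10² ⇒ 149 = 7² + 10².
  Combine using the Brahmagupta–Fibonacci identity (a² + b²)(c² + d²) = (ac − bd)² + (ad + bc)² = (ac + bd)² + (ad − bc)²:
  5 · 17 = 85: from (1² + 2²)(1² + 4²), take (1·1 − 2·4, 1·4 + 2·1) = (1 − 8, 4 + 2) = (-7, 6); dropping signs (only squares matter) gives (7, 6); check 7² + 6² = 49 + 36 = 85 ✓.
  85 · 149 = 12665: from (7² + 6²)(7² + 10²), take (7·7 − 6·10, 7·10 + 6·7) = (49 − 60, 70 + 42) = (-11, 112); dropping signs (only squares matter) gives (11, 112); check 11² + 112² = 121 + 12544 = 12665 ✓.
Step 4: Order so x ≤ y and verify: 11² + 112² = 121 + 12544 = 12665 = n. ✓

n = 12665 = 11² + 112² (one valid representation with x ≤ y).


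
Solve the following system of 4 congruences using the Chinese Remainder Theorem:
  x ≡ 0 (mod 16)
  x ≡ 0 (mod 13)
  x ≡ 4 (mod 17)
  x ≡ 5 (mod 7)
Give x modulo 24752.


Product of moduli M = 16 · 13 · 17 · 7 = 24752.
Merge one congruence at a time:
  Start: x ≡ 0 (mod 16).
  Combine with x ≡ 0 (mod 13); new modulus lcm = 208.
    Write x = 0 + 16·t and substitute into x ≡ 0 (mod 13): 16·t ≡ 0 − 0 = 0 (mod 13).
    Reduce coefficients mod 13: 3·t ≡ 0 (mod 13).
    The inverse of 3 mod 13 is 9 (since 3·9 = 27 = 2·13 + 1), so t ≡ 9·0 = 0 ≡ 0 (mod 13).
    Then x = 0 + 16·0 = 0, valid modulo lcm(16, 13) = 208: x ≡ 0 (mod 208).
  Combine with x ≡ 4 (mod 17); new modulus lcm = 3536.
    Write x = 0 + 208·t and substitute into x ≡ 4 (mod 17): 208·t ≡ 4 − 0 = 4 (mod 17).
    Reduce coefficients mod 17: 4·t ≡ 4 (mod 17).
    The inverse of 4 mod 17 is 13 (since 4·13 = 52 = 3·17 + 1), so t ≡ 13·4 = 52 ≡ 1 (mod 17).
    Then x = 0 + 208·1 = 208, valid modulo lcm(208, 17) = 3536: x ≡ 208 (mod 3536).
  Combine with x ≡ 5 (mod 7); new modulus lcm = 24752.
    Write x = 208 + 3536·t and substitute into x ≡ 5 (mod 7): 3536·t ≡ 5 − 208 = -203 (mod 7).
    Reduce coefficients mod 7: 1·t ≡ 0 (mod 7).
    So t ≡ 0 (mod 7).
    Then x = 208 + 3536·0 = 208, valid modulo lcm(3536, 7) = 24752: x ≡ 208 (mod 24752).
Verify against each original: 208 mod 16 = 0, 208 mod 13 = 0, 208 mod 17 = 4, 208 mod 7 = 5.

x ≡ 208 (mod 24752).


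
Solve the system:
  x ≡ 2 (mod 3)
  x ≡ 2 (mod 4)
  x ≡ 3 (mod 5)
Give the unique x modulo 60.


Moduli 3, 4, 5 are pairwise coprime; by CRT there is a unique solution modulo M = 3 · 4 · 5 = 60.
Solve pairwise, accumulating the modulus:
  Start with x ≡ 2 (mod 3).
  Combine with x ≡ 2 (mod 4): since gcd(3, 4) = 1, we get a unique residue mod 12.
    Write x = 2 + 3·t and substitute into x ≡ 2 (mod 4): 3·t ≡ 2 − 2 = 0 (mod 4).
    The inverse of 3 mod 4 is 3 (since 3·3 = 9 = 2·4 + 1), so t ≡ 3·0 = 0 ≡ 0 (mod 4).
    Then x = 2 + 3·0 = 2, valid modulo lcm(3, 4) = 12: x ≡ 2 (mod 12).
  Combine with x ≡ 3 (mod 5): since gcd(12, 5) = 1, we get a unique residue mod 60.
    Write x = 2 + 12·t and substitute into x ≡ 3 (mod 5): 12·t ≡ 3 − 2 = 1 (mod 5).
    Reduce coefficients mod 5: 2·t ≡ 1 (mod 5).
    The inverse of 2 mod 5 is 3 (since 2·3 = 6 = 1·5 + 1), so t ≡ 3·1 = 3 ≡ 3 (mod 5).
    Then x = 2 + 12·3 = 38, valid modulo lcm(12, 5) = 60: x ≡ 38 (mod 60).
Verify: 38 mod 3 = 2 ✓, 38 mod 4 = 2 ✓, 38 mod 5 = 3 ✓.

x ≡ 38 (mod 60).


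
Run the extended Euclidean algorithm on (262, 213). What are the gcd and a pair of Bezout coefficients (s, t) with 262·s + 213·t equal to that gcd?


Euclidean algorithm on (262, 213) — divide until remainder is 0:
  262 = 1 · 213 + 49
  213 = 4 · 49 + 17
  49 = 2 · 17 + 15
  17 = 1 · 15 + 2
  15 = 7 · 2 + 1
  2 = 2 · 1 + 0
gcd(262, 213) = 1.
Track Bezout coefficients alongside the remainders: start with r₀ = 262 = a·1 + b·0 (s = 1, t = 0) and r₁ = 213 = a·0 + b·1 (s = 0, t = 1); each new remainder r_{k+1} = r_{k-1} − q_k·r_k inherits s_{k+1} = s_{k-1} − q_k·s_k, t_{k+1} = t_{k-1} − q_k·t_k, so r_k = a·s_k + b·t_k at every step:
  q = 1: r = 49, s = 1 − 1·0 = 1, t = 0 − 1·1 = -1  (check: 262·1 + 213·(-1) = 49)
  q = 4: r = 17, s = 0 − 4·1 = -4, t = 1 − 4·(-1) = 5  (check: 262·(-4) + 213·5 = 17)
  q = 2: r = 15, s = 1 − 2·(-4) = 9, t = -1 − 2·5 = -11  (check: 262·9 + 213·(-11) = 15)
  q = 1: r = 2, s = -4 − 1·9 = -13, t = 5 − 1·(-11) = 16  (check: 262·(-13) + 213·16 = 2)
  q = 7: r = 1, s = 9 − 7·(-13) = 100, t = -11 − 7·16 = -123  (check: 262·100 + 213·(-123) = 1)
The row with r = 1 (the gcd) gives the Bezout coefficients s = 100, t = -123.
Result: 262 · (100) + 213 · (-123) = 1.

gcd(262, 213) = 1; s = 100, t = -123 (check: 262·100 + 213·(-123) = 1).


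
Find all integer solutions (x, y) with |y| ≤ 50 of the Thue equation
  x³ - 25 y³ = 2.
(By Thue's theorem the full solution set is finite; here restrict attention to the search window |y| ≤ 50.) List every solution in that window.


The equation is x³ - 25y³ = 2. For fixed y, x³ = 25·y³ + 2, so a solution requires the RHS to be a perfect cube.
Strategy: iterate y from -50 to 50, compute RHS = 25·y³ + 2, and check whether it is a (positive or negative) perfect cube.
Check small values of y:
  y = 0: RHS = 2 is not a perfect cube.
  y = 1: RHS = 27 = (3)³ ⇒ x = 3 works.
  y = -1: RHS = -23 is not a perfect cube.
  y = 2: RHS = 202 is not a perfect cube.
  y = -2: RHS = -198 is not a perfect cube.
  y = 3: RHS = 677 is not a perfect cube.
  y = -3: RHS = -673 is not a perfect cube.
Continuing the search up to |y| = 50 finds no further solutions beyond those listed.
Collected solutions: (3, 1).

Solutions (with |y| ≤ 50): (3, 1).


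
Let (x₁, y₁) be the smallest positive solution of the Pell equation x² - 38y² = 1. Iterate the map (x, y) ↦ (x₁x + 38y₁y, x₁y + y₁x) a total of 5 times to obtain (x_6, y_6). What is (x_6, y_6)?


Step 1: Find the fundamental solution (x₁, y₁) of x² - 38y² = 1.
  Expand √38 as a continued fraction. a₀ = ⌊√38⌋ = 6; iterate m_{k+1} = d_k·a_k − m_k, d_{k+1} = (38 − m_{k+1}²)/d_k, a_{k+1} = ⌊(a₀ + m_{k+1})/d_{k+1}⌋ (starting m₀ = 0, d₀ = 1), with convergents p_k = a_k·p_{k-1} + p_{k-2}, q_k = a_k·q_{k-1} + q_{k-2} (p₋₁ = 1, q₋₁ = 0):
  k = 0: a₀ = 6; p₀/q₀ = 6/1; p₀² − 38·q₀² = 36 − 38 = -2.
  k = 1: m = 6, d = 2, a = ⌊(6 + 6)/2⌋ = 6; p/q = (6·6 + 1)/(6·1 + 0) = 37/6; p² − 38·q² = 1369 − 1368 = 1.
  The first convergent with p² − 38·q² = 1 gives the fundamental solution (x₁, y₁) = (37, 6).
Step 2: Apply the recurrence (x_{n+1}, y_{n+1}) = (x₁x_n + 38y₁y_n, x₁y_n + y₁x_n) repeatedly.
  From (x_1, y_1) = (37, 6): x_2 = 37·37 + 38·6·6 = 2737; y_2 = 37·6 + 6·37 = 444.
  From (x_2, y_2) = (2737, 444): x_3 = 37·2737 + 38·6·444 = 202501; y_3 = 37·444 + 6·2737 = 32850.
  From (x_3, y_3) = (202501, 32850): x_4 = 37·202501 + 38·6·32850 = 14982337; y_4 = 37·32850 + 6·202501 = 2430456.
  From (x_4, y_4) = (14982337, 2430456): x_5 = 37·14982337 + 38·6·2430456 = 1108490437; y_5 = 37·2430456 + 6·14982337 = 179820894.
  From (x_5, y_5) = (1108490437, 179820894): x_6 = 37·1108490437 + 38·6·179820894 = 82013310001; y_6 = 37·179820894 + 6·1108490437 = 13304315700.
Step 3: Verify x_6² - 38·y_6² = 6726183017320126620001 - 6726183017320126620000 = 1 (should be 1). ✓

(x_1, y_1) = (37, 6); (x_6, y_6) = (82013310001, 13304315700).


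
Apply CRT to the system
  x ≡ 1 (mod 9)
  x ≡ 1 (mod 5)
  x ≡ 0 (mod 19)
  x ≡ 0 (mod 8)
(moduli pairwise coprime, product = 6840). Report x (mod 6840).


Product of moduli M = 9 · 5 · 19 · 8 = 6840.
Merge one congruence at a time:
  Start: x ≡ 1 (mod 9).
  Combine with x ≡ 1 (mod 5); new modulus lcm = 45.
    Write x = 1 + 9·t and substitute into x ≡ 1 (mod 5): 9·t ≡ 1 − 1 = 0 (mod 5).
    Reduce coefficients mod 5: 4·t ≡ 0 (mod 5).
    The inverse of 4 mod 5 is 4 (since 4·4 = 16 = 3·5 + 1), so t ≡ 4·0 = 0 ≡ 0 (mod 5).
    Then x = 1 + 9·0 = 1, valid modulo lcm(9, 5) = 45: x ≡ 1 (mod 45).
  Combine with x ≡ 0 (mod 19); new modulus lcm = 855.
    Write x = 1 + 45·t and substitute into x ≡ 0 (mod 19): 45·t ≡ 0 − 1 = -1 (mod 19).
    Reduce coefficients mod 19: 7·t ≡ 18 (mod 19).
    The inverse of 7 mod 19 is 11 (since 7·11 = 77 = 4·19 + 1), so t ≡ 11·18 = 198 ≡ 8 (mod 19).
    Then x = 1 + 45·8 = 361, valid modulo lcm(45, 19) = 855: x ≡ 361 (mod 855).
  Combine with x ≡ 0 (mod 8); new modulus lcm = 6840.
    Write x = 361 + 855·t and substitute into x ≡ 0 (mod 8): 855·t ≡ 0 − 361 = -361 (mod 8).
    Reduce coefficients mod 8: 7·t ≡ 7 (mod 8).
    The inverse of 7 mod 8 is 7 (since 7·7 = 49 = 6·8 + 1), so t ≡ 7·7 = 49 ≡ 1 (mod 8).
    Then x = 361 + 855·1 = 1216, valid modulo lcm(855, 8) = 6840: x ≡ 1216 (mod 6840).
Verify against each original: 1216 mod 9 = 1, 1216 mod 5 = 1, 1216 mod 19 = 0, 1216 mod 8 = 0.

x ≡ 1216 (mod 6840).


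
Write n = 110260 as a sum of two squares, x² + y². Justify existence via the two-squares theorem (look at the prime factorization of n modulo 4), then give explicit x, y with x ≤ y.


Step 1: Factor n = 110260 = 2^2 · 5 · 37 · 149.
Step 2: Check the mod-4 condition on each prime factor: 2 = 2 (special); 5 ≡ 1 (mod 4), exponent 1; 37 ≡ 1 (mod 4), exponent 1; 149 ≡ 1 (mod 4), exponent 1.
All primes ≡ 3 (mod 4) appear to even exponent (or don't appear), so by the two-squares theorem n IS expressible as a sum of two squares.
Step 3: Build a representation. Group n = k² · m with k = 2 and m = 5 · 37 · 149 = 27565 (a product of primes ≡ 1 (mod 4)); a representation of m scales to one of n via (k·x)² + (k·y)² = k²(x² + y²). Each prime p ≡ 1 (mod 4) is itself a sum of two squares; find a² by testing p − a² for a perfect square:
  5: 5 − 1² = 4 = 2² ⇒ 5 = 1² + 2².
  37: 37 − 1² = 36 = 6² ⇒ 37 = 1² + 6².
  149: 149 − 1² = 148, 149 − 2² = 145, 149 − 3² = 140, 149 − 4² = 133, 149 − 5² = 124, 149 − 6² = 113, 149 − 7² = 100 = 10² ⇒ 149 = 7² + 10².
  Combine using the Brahmagupta–Fibonacci identity (a² + b²)(c² + d²) = (ac − bd)² + (ad + bc)² = (ac + bd)² + (ad − bc)²:
  5 · 37 = 185: from (1² + 2²)(1² + 6²), take (1·1 − 2·6, 1·6 + 2·1) = (1 − 12, 6 + 2) = (-11, 8); dropping signs (only squares matter) gives (11, 8); check 11² + 8² = 121 + 64 = 185 ✓.
  185 · 149 = 27565: from (11² + 8²)(7² + 10²), take (11·7 − 8·10, 11·10 + 8·7) = (77 − 80, 110 + 56) = (-3, 166); dropping signs (only squares matter) gives (3, 166); check 3² + 166² = 9 + 27556 = 27565 ✓.
  Scale by k = 2: (2·3, 2·166) = (6, 332).
Step 4: Order so x ≤ y and verify: 6² + 332² = 36 + 110224 = 110260 = n. ✓

n = 110260 = 6² + 332² (one valid representation with x ≤ y).


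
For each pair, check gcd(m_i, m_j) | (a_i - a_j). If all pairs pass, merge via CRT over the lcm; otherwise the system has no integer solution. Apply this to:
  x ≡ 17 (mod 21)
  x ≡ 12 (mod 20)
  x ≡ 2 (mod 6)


Moduli 21, 20, 6 are not pairwise coprime, so CRT works modulo lcm(m_i) when all pairwise compatibility conditions hold.
Pairwise compatibility: gcd(m_i, m_j) must divide a_i - a_j for every pair.
Merge one congruence at a time:
  Start: x ≡ 17 (mod 21).
  Combine with x ≡ 12 (mod 20): gcd(21, 20) = 1; 12 - 17 = -5, which IS divisible by 1, so compatible.
    Write x = 17 + 21·t and substitute into x ≡ 12 (mod 20): 21·t ≡ 12 − 17 = -5 (mod 20).
    Reduce coefficients mod 20: 1·t ≡ 15 (mod 20).
    So t ≡ 15 (mod 20).
    Then x = 17 + 21·15 = 332, valid modulo lcm(21, 20) = 420: x ≡ 332 (mod 420).
  Combine with x ≡ 2 (mod 6): gcd(420, 6) = 6; 2 - 332 = -330, which IS divisible by 6, so compatible.
    Write x = 332 + 420·t and substitute into x ≡ 2 (mod 6): 420·t ≡ 2 − 332 = -330 (mod 6).
    Divide the congruence (and modulus) by g = 6: 70·t ≡ -55 (mod 1).
    Modulo 1 every t works; take t = 0.
    Then x = 332 + 420·0 = 332, valid modulo lcm(420, 6) = 420: x ≡ 332 (mod 420).
Verify: 332 mod 21 = 17, 332 mod 20 = 12, 332 mod 6 = 2.

x ≡ 332 (mod 420).


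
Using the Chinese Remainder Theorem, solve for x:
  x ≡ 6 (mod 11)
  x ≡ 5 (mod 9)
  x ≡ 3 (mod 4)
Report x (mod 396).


Moduli 11, 9, 4 are pairwise coprime; by CRT there is a unique solution modulo M = 11 · 9 · 4 = 396.
Solve pairwise, accumulating the modulus:
  Start with x ≡ 6 (mod 11).
  Combine with x ≡ 5 (mod 9): since gcd(11, 9) = 1, we get a unique residue mod 99.
    Write x = 6 + 11·t and substitute into x ≡ 5 (mod 9): 11·t ≡ 5 − 6 = -1 (mod 9).
    Reduce coefficients mod 9: 2·t ≡ 8 (mod 9).
    The inverse of 2 mod 9 is 5 (since 2·5 = 10 = 1·9 + 1), so t ≡ 5·8 = 40 ≡ 4 (mod 9).
    Then x = 6 + 11·4 = 50, valid modulo lcm(11, 9) = 99: x ≡ 50 (mod 99).
  Combine with x ≡ 3 (mod 4): since gcd(99, 4) = 1, we get a unique residue mod 396.
    Write x = 50 + 99·t and substitute into x ≡ 3 (mod 4): 99·t ≡ 3 − 50 = -47 (mod 4).
    Reduce coefficients mod 4: 3·t ≡ 1 (mod 4).
    The inverse of 3 mod 4 is 3 (since 3·3 = 9 = 2·4 + 1), so t ≡ 3·1 = 3 ≡ 3 (mod 4).
    Then x = 50 + 99·3 = 347, valid modulo lcm(99, 4) = 396: x ≡ 347 (mod 396).
Verify: 347 mod 11 = 6 ✓, 347 mod 9 = 5 ✓, 347 mod 4 = 3 ✓.

x ≡ 347 (mod 396).


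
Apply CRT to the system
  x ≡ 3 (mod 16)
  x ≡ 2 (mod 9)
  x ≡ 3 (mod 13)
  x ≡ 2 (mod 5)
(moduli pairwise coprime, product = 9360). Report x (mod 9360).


Product of moduli M = 16 · 9 · 13 · 5 = 9360.
Merge one congruence at a time:
  Start: x ≡ 3 (mod 16).
  Combine with x ≡ 2 (mod 9); new modulus lcm = 144.
    Write x = 3 + 16·t and substitute into x ≡ 2 (mod 9): 16·t ≡ 2 − 3 = -1 (mod 9).
    Reduce coefficients mod 9: 7·t ≡ 8 (mod 9).
    The inverse of 7 mod 9 is 4 (since 7·4 = 28 = 3·9 + 1), so t ≡ 4·8 = 32 ≡ 5 (mod 9).
    Then x = 3 + 16·5 = 83, valid modulo lcm(16, 9) = 144: x ≡ 83 (mod 144).
  Combine with x ≡ 3 (mod 13); new modulus lcm = 1872.
    Write x = 83 + 144·t and substitute into x ≡ 3 (mod 13): 144·t ≡ 3 − 83 = -80 (mod 13).
    Reduce coefficients mod 13: 1·t ≡ 11 (mod 13).
    So t ≡ 11 (mod 13).
    Then x = 83 + 144·11 = 1667, valid modulo lcm(144, 13) = 1872: x ≡ 1667 (mod 1872).
  Combine with x ≡ 2 (mod 5); new modulus lcm = 9360.
    Write x = 1667 + 1872·t and substitute into x ≡ 2 (mod 5): 1872·t ≡ 2 − 1667 = -1665 (mod 5).
    Reduce coefficients mod 5: 2·t ≡ 0 (mod 5).
    The inverse of 2 mod 5 is 3 (since 2·3 = 6 = 1·5 + 1), so t ≡ 3·0 = 0 ≡ 0 (mod 5).
    Then x = 1667 + 1872·0 = 1667, valid modulo lcm(1872, 5) = 9360: x ≡ 1667 (mod 9360).
Verify against each original: 1667 mod 16 = 3, 1667 mod 9 = 2, 1667 mod 13 = 3, 1667 mod 5 = 2.

x ≡ 1667 (mod 9360).


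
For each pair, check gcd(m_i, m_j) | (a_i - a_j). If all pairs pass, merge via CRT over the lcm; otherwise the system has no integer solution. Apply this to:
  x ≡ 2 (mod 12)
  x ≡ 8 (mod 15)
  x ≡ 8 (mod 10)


Moduli 12, 15, 10 are not pairwise coprime, so CRT works modulo lcm(m_i) when all pairwise compatibility conditions hold.
Pairwise compatibility: gcd(m_i, m_j) must divide a_i - a_j for every pair.
Merge one congruence at a time:
  Start: x ≡ 2 (mod 12).
  Combine with x ≡ 8 (mod 15): gcd(12, 15) = 3; 8 - 2 = 6, which IS divisible by 3, so compatible.
    Write x = 2 + 12·t and substitute into x ≡ 8 (mod 15): 12·t ≡ 8 − 2 = 6 (mod 15).
    Divide the congruence (and modulus) by g = 3: 4·t ≡ 2 (mod 5).
    The inverse of 4 mod 5 is 4 (since 4·4 = 16 = 3·5 + 1), so t ≡ 4·2 = 8 ≡ 3 (mod 5).
    Then x = 2 + 12·3 = 38, valid modulo lcm(12, 15) = 60: x ≡ 38 (mod 60).
  Combine with x ≡ 8 (mod 10): gcd(60, 10) = 10; 8 - 38 = -30, which IS divisible by 10, so compatible.
    Write x = 38 + 60·t and substitute into x ≡ 8 (mod 10): 60·t ≡ 8 − 38 = -30 (mod 10).
    Divide the congruence (and modulus) by g = 10: 6·t ≡ -3 (mod 1).
    Modulo 1 every t works; take t = 0.
    Then x = 38 + 60·0 = 38, valid modulo lcm(60, 10) = 60: x ≡ 38 (mod 60).
Verify: 38 mod 12 = 2, 38 mod 15 = 8, 38 mod 10 = 8.

x ≡ 38 (mod 60).


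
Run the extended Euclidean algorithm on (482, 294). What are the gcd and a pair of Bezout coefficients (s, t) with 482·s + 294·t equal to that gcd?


Euclidean algorithm on (482, 294) — divide until remainder is 0:
  482 = 1 · 294 + 188
  294 = 1 · 188 + 106
  188 = 1 · 106 + 82
  106 = 1 · 82 + 24
  82 = 3 · 24 + 10
  24 = 2 · 10 + 4
  10 = 2 · 4 + 2
  4 = 2 · 2 + 0
gcd(482, 294) = 2.
Track Bezout coefficients alongside the remainders: start with r₀ = 482 = a·1 + b·0 (s = 1, t = 0) and r₁ = 294 = a·0 + b·1 (s = 0, t = 1); each new remainder r_{k+1} = r_{k-1} − q_k·r_k inherits s_{k+1} = s_{k-1} − q_k·s_k, t_{k+1} = t_{k-1} − q_k·t_k, so r_k = a·s_k + b·t_k at every step:
  q = 1: r = 188, s = 1 − 1·0 = 1, t = 0 − 1·1 = -1  (check: 482·1 + 294·(-1) = 188)
  q = 1: r = 106, s = 0 − 1·1 = -1, t = 1 − 1·(-1) = 2  (check: 482·(-1) + 294·2 = 106)
  q = 1: r = 82, s = 1 − 1·(-1) = 2, t = -1 − 1·2 = -3  (check: 482·2 + 294·(-3) = 82)
  q = 1: r = 24, s = -1 − 1·2 = -3, t = 2 − 1·(-3) = 5  (check: 482·(-3) + 294·5 = 24)
  q = 3: r = 10, s = 2 − 3·(-3) = 11, t = -3 − 3·5 = -18  (check: 482·11 + 294·(-18) = 10)
  q = 2: r = 4, s = -3 − 2·11 = -25, t = 5 − 2·(-18) = 41  (check: 482·(-25) + 294·41 = 4)
  q = 2: r = 2, s = 11 − 2·(-25) = 61, t = -18 − 2·41 = -100  (check: 482·61 + 294·(-100) = 2)
The row with r = 2 (the gcd) gives the Bezout coefficients s = 61, t = -100.
Result: 482 · (61) + 294 · (-100) = 2.

gcd(482, 294) = 2; s = 61, t = -100 (check: 482·61 + 294·(-100) = 2).


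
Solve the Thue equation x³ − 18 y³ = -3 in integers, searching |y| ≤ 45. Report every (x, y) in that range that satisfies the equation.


The equation is x³ - 18y³ = -3. For fixed y, x³ = 18·y³ − 3, so a solution requires the RHS to be a perfect cube.
Strategy: iterate y from -45 to 45, compute RHS = 18·y³ − 3, and check whether it is a (positive or negative) perfect cube.
Check small values of y:
  y = 0: RHS = -3 is not a perfect cube.
  y = 1: RHS = 15 is not a perfect cube.
  y = -1: RHS = -21 is not a perfect cube.
  y = 2: RHS = 141 is not a perfect cube.
  y = -2: RHS = -147 is not a perfect cube.
  y = 3: RHS = 483 is not a perfect cube.
  y = -3: RHS = -489 is not a perfect cube.
Continuing the search up to |y| = 45 finds no solutions either.
No (x, y) in the scanned range satisfies the equation.

No integer solutions with |y| ≤ 45.


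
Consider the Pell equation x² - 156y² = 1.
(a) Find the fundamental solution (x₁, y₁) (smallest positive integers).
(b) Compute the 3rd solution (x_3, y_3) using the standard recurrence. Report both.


Step 1: Find the fundamental solution (x₁, y₁) of x² - 156y² = 1.
  Expand √156 as a continued fraction. a₀ = ⌊√156⌋ = 12; iterate m_{k+1} = d_k·a_k − m_k, d_{k+1} = (156 − m_{k+1}²)/d_k, a_{k+1} = ⌊(a₀ + m_{k+1})/d_{k+1}⌋ (starting m₀ = 0, d₀ = 1), with convergents p_k = a_k·p_{k-1} + p_{k-2}, q_k = a_k·q_{k-1} + q_{k-2} (p₋₁ = 1, q₋₁ = 0):
  k = 0: a₀ = 12; p₀/q₀ = 12/1; p₀² − 156·q₀² = 144 − 156 = -12.
  k = 1: m = 12, d = 12, a = ⌊(12 + 12)/12⌋ = 2; p/q = (2·12 + 1)/(2·1 + 0) = 25/2; p² − 156·q² = 625 − 624 = 1.
  The first convergent with p² − 156·q² = 1 gives the fundamental solution (x₁, y₁) = (25, 2).
Step 2: Apply the recurrence (x_{n+1}, y_{n+1}) = (x₁x_n + 156y₁y_n, x₁y_n + y₁x_n) repeatedly.
  From (x_1, y_1) = (25, 2): x_2 = 25·25 + 156·2·2 = 1249; y_2 = 25·2 + 2·25 = 100.
  From (x_2, y_2) = (1249, 100): x_3 = 25·1249 + 156·2·100 = 62425; y_3 = 25·100 + 2·1249 = 4998.
Step 3: Verify x_3² - 156·y_3² = 3896880625 - 3896880624 = 1 (should be 1). ✓

(x_1, y_1) = (25, 2); (x_3, y_3) = (62425, 4998).


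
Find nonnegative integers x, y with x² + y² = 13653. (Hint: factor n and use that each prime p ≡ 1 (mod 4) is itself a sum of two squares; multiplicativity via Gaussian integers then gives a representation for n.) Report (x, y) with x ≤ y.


Step 1: Factor n = 13653 = 3^2 · 37 · 41.
Step 2: Check the mod-4 condition on each prime factor: 3 ≡ 3 (mod 4), exponent 2 (must be even); 37 ≡ 1 (mod 4), exponent 1; 41 ≡ 1 (mod 4), exponent 1.
All primes ≡ 3 (mod 4) appear to even exponent (or don't appear), so by the two-squares theorem n IS expressible as a sum of two squares.
Step 3: Build a representation. Group n = k² · m with k = 3 and m = 37 · 41 = 1517 (a product of primes ≡ 1 (mod 4)); a representation of m scales to one of n via (k·x)² + (k·y)² = k²(x² + y²). Each prime p ≡ 1 (mod 4) is itself a sum of two squares; find a² by testing p − a² for a perfect square:
  37: 37 − 1² = 36 = 6² ⇒ 37 = 1² + 6².
  41: 41 − 1² = 40, 41 − 2² = 37, 41 − 3² = 32, 41 − 4² = 25 = 5² ⇒ 41 = 4² + 5².
  Combine using the Brahmagupta–Fibonacci identity (a² + b²)(c² + d²) = (ac − bd)² + (ad + bc)² = (ac + bd)² + (ad − bc)²:
  37 · 41 = 1517: from (1² + 6²)(4² + 5²), take (1·4 − 6·5, 1·5 + 6·4) = (4 − 30, 5 + 24) = (-26, 29); dropping signs (only squares matter) gives (26, 29); check 26² + 29² = 676 + 841 = 1517 ✓.
  Scale by k = 3: (3·26, 3·29) = (78, 87).
Step 4: Order so x ≤ y and verify: 78² + 87² = 6084 + 7569 = 13653 = n. ✓

n = 13653 = 78² + 87² (one valid representation with x ≤ y).


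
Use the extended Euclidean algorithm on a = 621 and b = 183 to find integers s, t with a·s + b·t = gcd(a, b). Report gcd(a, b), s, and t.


Euclidean algorithm on (621, 183) — divide until remainder is 0:
  621 = 3 · 183 + 72
  183 = 2 · 72 + 39
  72 = 1 · 39 + 33
  39 = 1 · 33 + 6
  33 = 5 · 6 + 3
  6 = 2 · 3 + 0
gcd(621, 183) = 3.
Track Bezout coefficients alongside the remainders: start with r₀ = 621 = a·1 + b·0 (s = 1, t = 0) and r₁ = 183 = a·0 + b·1 (s = 0, t = 1); each new remainder r_{k+1} = r_{k-1} − q_k·r_k inherits s_{k+1} = s_{k-1} − q_k·s_k, t_{k+1} = t_{k-1} − q_k·t_k, so r_k = a·s_k + b·t_k at every step:
  q = 3: r = 72, s = 1 − 3·0 = 1, t = 0 − 3·1 = -3  (check: 621·1 + 183·(-3) = 72)
  q = 2: r = 39, s = 0 − 2·1 = -2, t = 1 − 2·(-3) = 7  (check: 621·(-2) + 183·7 = 39)
  q = 1: r = 33, s = 1 − 1·(-2) = 3, t = -3 − 1·7 = -10  (check: 621·3 + 183·(-10) = 33)
  q = 1: r = 6, s = -2 − 1·3 = -5, t = 7 − 1·(-10) = 17  (check: 621·(-5) + 183·17 = 6)
  q = 5: r = 3, s = 3 − 5·(-5) = 28, t = -10 − 5·17 = -95  (check: 621·28 + 183·(-95) = 3)
The row with r = 3 (the gcd) gives the Bezout coefficients s = 28, t = -95.
Result: 621 · (28) + 183 · (-95) = 3.

gcd(621, 183) = 3; s = 28, t = -95 (check: 621·28 + 183·(-95) = 3).


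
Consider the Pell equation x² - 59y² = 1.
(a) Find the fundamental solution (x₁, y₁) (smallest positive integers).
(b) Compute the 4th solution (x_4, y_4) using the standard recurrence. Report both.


Step 1: Find the fundamental solution (x₁, y₁) of x² - 59y² = 1.
  Expand √59 as a continued fraction. a₀ = ⌊√59⌋ = 7; iterate m_{k+1} = d_k·a_k − m_k, d_{k+1} = (59 − m_{k+1}²)/d_k, a_{k+1} = ⌊(a₀ + m_{k+1})/d_{k+1}⌋ (starting m₀ = 0, d₀ = 1), with convergents p_k = a_k·p_{k-1} + p_{k-2}, q_k = a_k·q_{k-1} + q_{k-2} (p₋₁ = 1, q₋₁ = 0):
  k = 0: a₀ = 7; p₀/q₀ = 7/1; p₀² − 59·q₀² = 49 − 59 = -10.
  k = 1: m = 7, d = 10, a = ⌊(7 + 7)/10⌋ = 1; p/q = (1·7 + 1)/(1·1 + 0) = 8/1; p² − 59·q² = 64 − 59 = 5.
  k = 2: m = 3, d = 5, a = ⌊(7 + 3)/5⌋ = 2; p/q = (2·8 + 7)/(2·1 + 1) = 23/3; p² − 59·q² = 529 − 531 = -2.
  k = 3: m = 7, d = 2, a = ⌊(7 + 7)/2⌋ = 7; p/q = (7·23 + 8)/(7·3 + 1) = 169/22; p² − 59·q² = 28561 − 28556 = 5.
  k = 4: m = 7, d = 5, a = ⌊(7 + 7)/5⌋ = 2; p/q = (2·169 + 23)/(2·22 + 3) = 361/47; p² − 59·q² = 130321 − 130331 = -10.
  k = 5: m = 3, d = 10, a = ⌊(7 + 3)/10⌋ = 1; p/q = (1·361 + 169)/(1·47 + 22) = 530/69; p² − 59·q² = 280900 − 280899 = 1.
  The first convergent with p² − 59·q² = 1 gives the fundamental solution (x₁, y₁) = (530, 69).
Step 2: Apply the recurrence (x_{n+1}, y_{n+1}) = (x₁x_n + 59y₁y_n, x₁y_n + y₁x_n) repeatedly.
  From (x_1, y_1) = (530, 69): x_2 = 530·530 + 59·69·69 = 561799; y_2 = 530·69 + 69·530 = 73140.
  From (x_2, y_2) = (561799, 73140): x_3 = 530·561799 + 59·69·73140 = 595506410; y_3 = 530·73140 + 69·561799 = 77528331.
  From (x_3, y_3) = (595506410, 77528331): x_4 = 530·595506410 + 59·69·77528331 = 631236232801; y_4 = 530·77528331 + 69·595506410 = 82179957720.
Step 3: Verify x_4² - 59·y_4² = 398459181600798268305601 - 398459181600798268305600 = 1 (should be 1). ✓

(x_1, y_1) = (530, 69); (x_4, y_4) = (631236232801, 82179957720).


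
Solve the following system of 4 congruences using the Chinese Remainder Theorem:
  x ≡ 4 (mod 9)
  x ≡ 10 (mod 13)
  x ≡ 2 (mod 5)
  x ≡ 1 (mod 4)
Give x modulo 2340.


Product of moduli M = 9 · 13 · 5 · 4 = 2340.
Merge one congruence at a time:
  Start: x ≡ 4 (mod 9).
  Combine with x ≡ 10 (mod 13); new modulus lcm = 117.
    Write x = 4 + 9·t and substitute into x ≡ 10 (mod 13): 9·t ≡ 10 − 4 = 6 (mod 13).
    The inverse of 9 mod 13 is 3 (since 9·3 = 27 = 2·13 + 1), so t ≡ 3·6 = 18 ≡ 5 (mod 13).
    Then x = 4 + 9·5 = 49, valid modulo lcm(9, 13) = 117: x ≡ 49 (mod 117).
  Combine with x ≡ 2 (mod 5); new modulus lcm = 585.
    Write x = 49 + 117·t and substitute into x ≡ 2 (mod 5): 117·t ≡ 2 − 49 = -47 (mod 5).
    Reduce coefficients mod 5: 2·t ≡ 3 (mod 5).
    The inverse of 2 mod 5 is 3 (since 2·3 = 6 = 1·5 + 1), so t ≡ 3·3 = 9 ≡ 4 (mod 5).
    Then x = 49 + 117·4 = 517, valid modulo lcm(117, 5) = 585: x ≡ 517 (mod 585).
  Combine with x ≡ 1 (mod 4); new modulus lcm = 2340.
    Write x = 517 + 585·t and substitute into x ≡ 1 (mod 4): 585·t ≡ 1 − 517 = -516 (mod 4).
    Reduce coefficients mod 4: 1·t ≡ 0 (mod 4).
    So t ≡ 0 (mod 4).
    Then x = 517 + 585·0 = 517, valid modulo lcm(585, 4) = 2340: x ≡ 517 (mod 2340).
Verify against each original: 517 mod 9 = 4, 517 mod 13 = 10, 517 mod 5 = 2, 517 mod 4 = 1.

x ≡ 517 (mod 2340).


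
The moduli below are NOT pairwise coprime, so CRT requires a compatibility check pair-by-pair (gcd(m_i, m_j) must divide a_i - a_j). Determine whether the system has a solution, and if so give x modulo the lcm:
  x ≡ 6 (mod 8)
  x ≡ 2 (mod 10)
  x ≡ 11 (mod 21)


Moduli 8, 10, 21 are not pairwise coprime, so CRT works modulo lcm(m_i) when all pairwise compatibility conditions hold.
Pairwise compatibility: gcd(m_i, m_j) must divide a_i - a_j for every pair.
Merge one congruence at a time:
  Start: x ≡ 6 (mod 8).
  Combine with x ≡ 2 (mod 10): gcd(8, 10) = 2; 2 - 6 = -4, which IS divisible by 2, so compatible.
    Write x = 6 + 8·t and substitute into x ≡ 2 (mod 10): 8·t ≡ 2 − 6 = -4 (mod 10).
    Divide the congruence (and modulus) by g = 2: 4·t ≡ -2 (mod 5).
    Reduce coefficients mod 5: 4·t ≡ 3 (mod 5).
    The inverse of 4 mod 5 is 4 (since 4·4 = 16 = 3·5 + 1), so t ≡ 4·3 = 12 ≡ 2 (mod 5).
    Then x = 6 + 8·2 = 22, valid modulo lcm(8, 10) = 40: x ≡ 22 (mod 40).
  Combine with x ≡ 11 (mod 21): gcd(40, 21) = 1; 11 - 22 = -11, which IS divisible by 1, so compatible.
    Write x = 22 + 40·t and substitute into x ≡ 11 (mod 21): 40·t ≡ 11 − 22 = -11 (mod 21).
    Reduce coefficients mod 21: 19·t ≡ 10 (mod 21).
    The inverse of 19 mod 21 is 10 (since 19·10 = 190 = 9·21 + 1), so t ≡ 10·10 = 100 ≡ 16 (mod 21).
    Then x = 22 + 40·16 = 662, valid modulo lcm(40, 21) = 840: x ≡ 662 (mod 840).
Verify: 662 mod 8 = 6, 662 mod 10 = 2, 662 mod 21 = 11.

x ≡ 662 (mod 840).


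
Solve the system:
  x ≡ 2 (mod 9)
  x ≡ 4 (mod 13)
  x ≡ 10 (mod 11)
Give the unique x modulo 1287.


Moduli 9, 13, 11 are pairwise coprime; by CRT there is a unique solution modulo M = 9 · 13 · 11 = 1287.
Solve pairwise, accumulating the modulus:
  Start with x ≡ 2 (mod 9).
  Combine with x ≡ 4 (mod 13): since gcd(9, 13) = 1, we get a unique residue mod 117.
    Write x = 2 + 9·t and substitute into x ≡ 4 (mod 13): 9·t ≡ 4 − 2 = 2 (mod 13).
    The inverse of 9 mod 13 is 3 (since 9·3 = 27 = 2·13 + 1), so t ≡ 3·2 = 6 ≡ 6 (mod 13).
    Then x = 2 + 9·6 = 56, valid modulo lcm(9, 13) = 117: x ≡ 56 (mod 117).
  Combine with x ≡ 10 (mod 11): since gcd(117, 11) = 1, we get a unique residue mod 1287.
    Write x = 56 + 117·t and substitute into x ≡ 10 (mod 11): 117·t ≡ 10 − 56 = -46 (mod 11).
    Reduce coefficients mod 11: 7·t ≡ 9 (mod 11).
    The inverse of 7 mod 11 is 8 (since 7·8 = 56 = 5·11 + 1), so t ≡ 8·9 = 72 ≡ 6 (mod 11).
    Then x = 56 + 117·6 = 758, valid modulo lcm(117, 11) = 1287: x ≡ 758 (mod 1287).
Verify: 758 mod 9 = 2 ✓, 758 mod 13 = 4 ✓, 758 mod 11 = 10 ✓.

x ≡ 758 (mod 1287).


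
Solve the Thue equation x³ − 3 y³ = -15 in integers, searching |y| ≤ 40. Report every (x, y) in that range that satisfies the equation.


The equation is x³ - 3y³ = -15. For fixed y, x³ = 3·y³ − 15, so a solution requires the RHS to be a perfect cube.
Strategy: iterate y from -40 to 40, compute RHS = 3·y³ − 15, and check whether it is a (positive or negative) perfect cube.
Check small values of y:
  y = 0: RHS = -15 is not a perfect cube.
  y = 1: RHS = -12 is not a perfect cube.
  y = -1: RHS = -18 is not a perfect cube.
  y = 2: RHS = 9 is not a perfect cube.
  y = -2: RHS = -39 is not a perfect cube.
  y = 3: RHS = 66 is not a perfect cube.
  y = -3: RHS = -96 is not a perfect cube.
Continuing the search up to |y| = 40 finds no solutions either.
No (x, y) in the scanned range satisfies the equation.

No integer solutions with |y| ≤ 40.


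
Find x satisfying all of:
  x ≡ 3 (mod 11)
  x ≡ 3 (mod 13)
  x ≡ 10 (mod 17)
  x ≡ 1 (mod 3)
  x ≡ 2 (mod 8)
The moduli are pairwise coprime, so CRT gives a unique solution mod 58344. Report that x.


Product of moduli M = 11 · 13 · 17 · 3 · 8 = 58344.
Merge one congruence at a time:
  Start: x ≡ 3 (mod 11).
  Combine with x ≡ 3 (mod 13); new modulus lcm = 143.
    Write x = 3 + 11·t and substitute into x ≡ 3 (mod 13): 11·t ≡ 3 − 3 = 0 (mod 13).
    The inverse of 11 mod 13 is 6 (since 11·6 = 66 = 5·13 + 1), so t ≡ 6·0 = 0 ≡ 0 (mod 13).
    Then x = 3 + 11·0 = 3, valid modulo lcm(11, 13) = 143: x ≡ 3 (mod 143).
  Combine with x ≡ 10 (mod 17); new modulus lcm = 2431.
    Write x = 3 + 143·t and substitute into x ≡ 10 (mod 17): 143·t ≡ 10 − 3 = 7 (mod 17).
    Reduce coefficients mod 17: 7·t ≡ 7 (mod 17).
    The inverse of 7 mod 17 is 5 (since 7·5 = 35 = 2·17 + 1), so t ≡ 5·7 = 35 ≡ 1 (mod 17).
    Then x = 3 + 143·1 = 146, valid modulo lcm(143, 17) = 2431: x ≡ 146 (mod 2431).
  Combine with x ≡ 1 (mod 3); new modulus lcm = 7293.
    Write x = 146 + 2431·t and substitute into x ≡ 1 (mod 3): 2431·t ≡ 1 − 146 = -145 (mod 3).
    Reduce coefficients mod 3: 1·t ≡ 2 (mod 3).
    So t ≡ 2 (mod 3).
    Then x = 146 + 2431·2 = 5008, valid modulo lcm(2431, 3) = 7293: x ≡ 5008 (mod 7293).
  Combine with x ≡ 2 (mod 8); new modulus lcm = 58344.
    Write x = 5008 + 7293·t and substitute into x ≡ 2 (mod 8): 7293·t ≡ 2 − 5008 = -5006 (mod 8).
    Reduce coefficients mod 8: 5·t ≡ 2 (mod 8).
    The inverse of 5 mod 8 is 5 (since 5·5 = 25 = 3·8 + 1), so t ≡ 5·2 = 10 ≡ 2 (mod 8).
    Then x = 5008 + 7293·2 = 19594, valid modulo lcm(7293, 8) = 58344: x ≡ 19594 (mod 58344).
Verify against each original: 19594 mod 11 = 3, 19594 mod 13 = 3, 19594 mod 17 = 10, 19594 mod 3 = 1, 19594 mod 8 = 2.

x ≡ 19594 (mod 58344).


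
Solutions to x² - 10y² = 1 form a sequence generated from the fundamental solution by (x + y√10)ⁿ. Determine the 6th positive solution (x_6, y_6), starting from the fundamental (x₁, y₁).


Step 1: Find the fundamental solution (x₁, y₁) of x² - 10y² = 1.
  Expand √10 as a continued fraction. a₀ = ⌊√10⌋ = 3; iterate m_{k+1} = d_k·a_k − m_k, d_{k+1} = (10 − m_{k+1}²)/d_k, a_{k+1} = ⌊(a₀ + m_{k+1})/d_{k+1}⌋ (starting m₀ = 0, d₀ = 1), with convergents p_k = a_k·p_{k-1} + p_{k-2}, q_k = a_k·q_{k-1} + q_{k-2} (p₋₁ = 1, q₋₁ = 0):
  k = 0: a₀ = 3; p₀/q₀ = 3/1; p₀² − 10·q₀² = 9 − 10 = -1.
  k = 1: m = 3, d = 1, a = ⌊(3 + 3)/1⌋ = 6; p/q = (6·3 + 1)/(6·1 + 0) = 19/6; p² − 10·q² = 361 − 360 = 1.
  The first convergent with p² − 10·q² = 1 gives the fundamental solution (x₁, y₁) = (19, 6).
Step 2: Apply the recurrence (x_{n+1}, y_{n+1}) = (x₁x_n + 10y₁y_n, x₁y_n + y₁x_n) repeatedly.
  From (x_1, y_1) = (19, 6): x_2 = 19·19 + 10·6·6 = 721; y_2 = 19·6 + 6·19 = 228.
  From (x_2, y_2) = (721, 228): x_3 = 19·721 + 10·6·228 = 27379; y_3 = 19·228 + 6·721 = 8658.
  From (x_3, y_3) = (27379, 8658): x_4 = 19·27379 + 10·6·8658 = 1039681; y_4 = 19·8658 + 6·27379 = 328776.
  From (x_4, y_4) = (1039681, 328776): x_5 = 19·1039681 + 10·6·328776 = 39480499; y_5 = 19·328776 + 6·1039681 = 12484830.
  From (x_5, y_5) = (39480499, 12484830): x_6 = 19·39480499 + 10·6·12484830 = 1499219281; y_6 = 19·12484830 + 6·39480499 = 474094764.
Step 3: Verify x_6² - 10·y_6² = 2247658452522156961 - 2247658452522156960 = 1 (should be 1). ✓

(x_1, y_1) = (19, 6); (x_6, y_6) = (1499219281, 474094764).


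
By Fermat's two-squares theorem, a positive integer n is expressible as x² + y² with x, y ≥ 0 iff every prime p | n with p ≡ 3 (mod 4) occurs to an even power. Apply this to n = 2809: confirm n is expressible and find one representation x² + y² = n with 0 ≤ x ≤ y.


Step 1: Factor n = 2809 = 53^2.
Step 2: Check the mod-4 condition on each prime factor: 53 ≡ 1 (mod 4), exponent 2.
All primes ≡ 3 (mod 4) appear to even exponent (or don't appear), so by the two-squares theorem n IS expressible as a sum of two squares.
Step 3: Build a representation. Here n = 53 · 53 is a product of primes ≡ 1 (mod 4). Each prime p ≡ 1 (mod 4) is itself a sum of two squares; find a² by testing p − a² for a perfect square:
  53: 53 − 1² = 52, 53 − 2² = 49 = 7² ⇒ 53 = 2² + 7².
  Combine using the Brahmagupta–Fibonacci identity (a² + b²)(c² + d²) = (ac − bd)² + (ad + bc)² = (ac + bd)² + (ad − bc)²:
  53 · 53 = 2809: from (2² + 7²)(2² + 7²), take (2·2 − 7·7, 2·7 + 7·2) = (4 − 49, 14 + 14) = (-45, 28); dropping signs (only squares matter) gives (45, 28); check 45² + 28² = 2025 + 784 = 2809 ✓.
Step 4: Order so x ≤ y and verify: 28² + 45² = 784 + 2025 = 2809 = n. ✓

n = 2809 = 28² + 45² (one valid representation with x ≤ y).
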